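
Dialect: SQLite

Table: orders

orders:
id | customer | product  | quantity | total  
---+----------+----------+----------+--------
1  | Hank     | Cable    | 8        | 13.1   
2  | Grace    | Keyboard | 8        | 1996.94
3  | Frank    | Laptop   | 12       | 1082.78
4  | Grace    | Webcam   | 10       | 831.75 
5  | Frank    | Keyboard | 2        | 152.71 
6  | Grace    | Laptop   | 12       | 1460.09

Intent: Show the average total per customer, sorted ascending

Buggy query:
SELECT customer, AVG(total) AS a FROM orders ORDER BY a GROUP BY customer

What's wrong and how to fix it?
Bug: ORDER BY appears before GROUP BY; SQL clause order requires GROUP BY first

Fix: Reorder: SELECT … FROM … GROUP BY … ORDER BY …

Corrected query:
SELECT customer, AVG(total) AS a FROM orders GROUP BY customer ORDER BY a

Result:
customer | a          
---------+------------
Hank     | 13.1       
Frank    | 617.745    
Grace    | 1429.593333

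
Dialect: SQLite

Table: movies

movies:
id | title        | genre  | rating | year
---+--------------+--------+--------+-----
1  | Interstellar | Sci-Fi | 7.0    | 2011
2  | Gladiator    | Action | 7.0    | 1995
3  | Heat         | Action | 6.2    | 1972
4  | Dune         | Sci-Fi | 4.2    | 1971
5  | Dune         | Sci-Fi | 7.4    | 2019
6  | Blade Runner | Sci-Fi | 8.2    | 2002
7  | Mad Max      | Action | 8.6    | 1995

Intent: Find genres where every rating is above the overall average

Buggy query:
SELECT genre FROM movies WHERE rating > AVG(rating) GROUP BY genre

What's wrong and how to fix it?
Bug: WHERE evaluates per row before aggregation, so AVG() is unavailable

Fix: Compute the overall average in a scalar subquery and compare each group's MIN against it in HAVING

Corrected query:
SELECT genre FROM movies GROUP BY genre HAVING MIN(rating) > (SELECT AVG(rating) FROM movies)

Result:
(no rows)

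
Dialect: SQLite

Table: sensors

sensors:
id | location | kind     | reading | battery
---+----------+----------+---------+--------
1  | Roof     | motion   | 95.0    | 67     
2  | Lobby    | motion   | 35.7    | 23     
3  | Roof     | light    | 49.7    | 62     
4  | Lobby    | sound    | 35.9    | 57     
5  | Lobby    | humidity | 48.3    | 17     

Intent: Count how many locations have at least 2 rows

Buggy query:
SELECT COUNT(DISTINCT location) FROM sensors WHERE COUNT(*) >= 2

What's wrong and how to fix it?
Bug: WHERE filters individual rows, not groups, so a group-level COUNT is invalid there

Fix: Use a subquery that GROUPs and filters with HAVING, then count its rows

Corrected query:
SELECT COUNT(*) FROM (SELECT location FROM sensors GROUP BY location HAVING COUNT(*) >= 2)

Result:
COUNT(*)
--------
2       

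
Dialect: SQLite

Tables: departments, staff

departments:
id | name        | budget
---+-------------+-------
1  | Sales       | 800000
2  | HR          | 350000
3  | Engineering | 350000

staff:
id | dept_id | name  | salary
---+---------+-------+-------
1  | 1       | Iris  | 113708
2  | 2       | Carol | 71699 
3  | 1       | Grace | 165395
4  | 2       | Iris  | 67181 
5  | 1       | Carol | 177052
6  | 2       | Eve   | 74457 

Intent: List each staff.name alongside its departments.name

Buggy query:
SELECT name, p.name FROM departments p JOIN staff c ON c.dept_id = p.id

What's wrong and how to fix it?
Bug: Both tables have a 'name' column; the unqualified reference is ambiguous

Fix: Qualify the column with its table alias (c.name)

Corrected query:
SELECT c.name, p.name FROM departments p JOIN staff c ON c.dept_id = p.id

Result:
name  | name 
------+------
Iris  | Sales
Carol | HR   
Grace | Sales
Iris  | HR   
Carol | Sales
Eve   | HR   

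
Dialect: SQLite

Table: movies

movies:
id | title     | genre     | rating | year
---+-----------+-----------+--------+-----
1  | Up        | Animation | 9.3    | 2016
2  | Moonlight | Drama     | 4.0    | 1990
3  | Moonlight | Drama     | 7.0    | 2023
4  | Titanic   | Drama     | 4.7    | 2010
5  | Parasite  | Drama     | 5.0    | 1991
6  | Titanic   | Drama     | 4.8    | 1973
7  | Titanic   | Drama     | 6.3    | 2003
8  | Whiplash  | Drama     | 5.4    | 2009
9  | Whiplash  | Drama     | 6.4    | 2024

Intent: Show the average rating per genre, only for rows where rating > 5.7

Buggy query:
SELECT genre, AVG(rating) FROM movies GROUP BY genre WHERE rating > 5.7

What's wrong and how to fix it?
Bug: Row-level WHERE must come before GROUP BY in the clause order

Fix: Move the WHERE clause before GROUP BY

Corrected query:
SELECT genre, AVG(rating) FROM movies WHERE rating > 5.7 GROUP BY genre

Result:
genre     | AVG(rating)
----------+------------
Animation | 9.3        
Drama     | 6.566667   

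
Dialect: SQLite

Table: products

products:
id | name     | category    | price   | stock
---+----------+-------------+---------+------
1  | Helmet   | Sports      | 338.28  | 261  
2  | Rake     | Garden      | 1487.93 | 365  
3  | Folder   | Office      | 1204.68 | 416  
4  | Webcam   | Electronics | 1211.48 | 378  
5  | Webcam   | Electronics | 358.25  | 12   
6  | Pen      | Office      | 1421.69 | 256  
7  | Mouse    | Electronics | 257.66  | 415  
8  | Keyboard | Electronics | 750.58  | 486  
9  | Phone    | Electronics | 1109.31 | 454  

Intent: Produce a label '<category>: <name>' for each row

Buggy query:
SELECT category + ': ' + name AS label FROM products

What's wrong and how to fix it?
Bug: SQLite uses || for string concatenation; + coerces text to numbers (yielding 0)

Fix: Use the || operator for string concatenation

Corrected query:
SELECT category || ': ' || name AS label FROM products

Result:
label                
---------------------
Sports: Helmet       
Garden: Rake         
Office: Folder       
Electronics: Webcam  
Electronics: Webcam  
Office: Pen          
Electronics: Mouse   
Electronics: Keyboard
Electronics: Phone   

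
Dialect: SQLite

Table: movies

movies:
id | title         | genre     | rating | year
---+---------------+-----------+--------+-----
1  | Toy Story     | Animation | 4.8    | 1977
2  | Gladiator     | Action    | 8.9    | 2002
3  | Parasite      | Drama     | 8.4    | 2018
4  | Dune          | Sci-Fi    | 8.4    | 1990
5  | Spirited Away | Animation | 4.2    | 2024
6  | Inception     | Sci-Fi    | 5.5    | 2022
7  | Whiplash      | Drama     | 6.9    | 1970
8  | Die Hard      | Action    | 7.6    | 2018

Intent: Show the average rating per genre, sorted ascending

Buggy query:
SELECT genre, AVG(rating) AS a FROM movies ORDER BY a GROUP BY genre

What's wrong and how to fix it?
Bug: GROUP BY must precede ORDER BY

Fix: Reorder: SELECT … FROM … GROUP BY … ORDER BY …

Corrected query:
SELECT genre, AVG(rating) AS a FROM movies GROUP BY genre ORDER BY a

Result:
genre     | a   
----------+-----
Animation | 4.5 
Sci-Fi    | 6.95
Drama     | 7.65
Action    | 8.25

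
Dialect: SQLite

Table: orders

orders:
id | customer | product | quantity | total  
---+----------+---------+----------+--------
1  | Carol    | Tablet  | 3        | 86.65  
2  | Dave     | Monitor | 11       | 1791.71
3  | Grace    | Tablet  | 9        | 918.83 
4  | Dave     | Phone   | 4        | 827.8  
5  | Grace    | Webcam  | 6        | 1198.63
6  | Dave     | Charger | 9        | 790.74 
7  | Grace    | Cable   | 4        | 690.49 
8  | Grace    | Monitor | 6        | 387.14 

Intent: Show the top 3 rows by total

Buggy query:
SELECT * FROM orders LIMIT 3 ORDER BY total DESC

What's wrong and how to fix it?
Bug: ORDER BY cannot follow LIMIT; LIMIT is the final clause

Fix: Swap the clauses: ORDER BY first, then LIMIT

Corrected query:
SELECT * FROM orders ORDER BY total DESC LIMIT 3

Result:
id | customer | product | quantity | total  
---+----------+---------+----------+--------
2  | Dave     | Monitor | 11       | 1791.71
5  | Grace    | Webcam  | 6        | 1198.63
3  | Grace    | Tablet  | 9        | 918.83 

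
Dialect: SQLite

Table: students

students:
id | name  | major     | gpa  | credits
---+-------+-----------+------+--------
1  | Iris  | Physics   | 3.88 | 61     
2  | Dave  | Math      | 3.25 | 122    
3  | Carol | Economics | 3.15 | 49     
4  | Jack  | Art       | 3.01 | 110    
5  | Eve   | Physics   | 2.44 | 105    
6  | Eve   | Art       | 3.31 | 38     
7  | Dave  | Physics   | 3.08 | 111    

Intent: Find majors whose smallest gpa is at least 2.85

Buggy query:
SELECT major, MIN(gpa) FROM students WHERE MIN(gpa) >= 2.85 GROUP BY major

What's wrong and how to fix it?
Bug: MIN() in WHERE is a misuse of aggregate

Fix: Use HAVING for the per-group MIN condition

Corrected query:
SELECT major, MIN(gpa) FROM students GROUP BY major HAVING MIN(gpa) >= 2.85

Result:
major     | MIN(gpa)
----------+---------
Art       | 3.01    
Economics | 3.15    
Math      | 3.25    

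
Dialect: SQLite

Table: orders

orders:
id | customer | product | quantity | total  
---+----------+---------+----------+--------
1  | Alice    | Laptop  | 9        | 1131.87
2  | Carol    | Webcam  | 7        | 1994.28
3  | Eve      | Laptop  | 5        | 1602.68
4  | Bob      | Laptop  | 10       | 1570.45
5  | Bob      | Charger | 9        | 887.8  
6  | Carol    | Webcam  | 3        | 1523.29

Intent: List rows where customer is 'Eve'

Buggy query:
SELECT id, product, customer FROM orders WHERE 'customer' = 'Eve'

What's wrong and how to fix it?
Bug: 'customer' in single quotes is a string literal, not the column; the comparison is literal-vs-literal and never true

Fix: Reference the column as customer without single quotes

Corrected query:
SELECT id, product, customer FROM orders WHERE customer = 'Eve'

Result:
id | product | customer
---+---------+---------
3  | Laptop  | Eve     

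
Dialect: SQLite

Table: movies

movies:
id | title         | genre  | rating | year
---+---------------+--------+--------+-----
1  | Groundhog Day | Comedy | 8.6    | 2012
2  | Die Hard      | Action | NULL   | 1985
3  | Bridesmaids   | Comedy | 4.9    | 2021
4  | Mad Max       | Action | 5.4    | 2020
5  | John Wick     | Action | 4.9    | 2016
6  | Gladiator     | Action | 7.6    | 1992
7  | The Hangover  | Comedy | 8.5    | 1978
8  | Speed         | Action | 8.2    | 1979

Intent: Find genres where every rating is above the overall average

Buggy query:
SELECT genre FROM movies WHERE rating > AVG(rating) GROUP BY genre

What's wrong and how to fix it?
Bug: WHERE evaluates per row before aggregation, so AVG() is unavailable

Fix: Compute the overall average in a scalar subquery and compare each group's MIN against it in HAVING

Corrected query:
SELECT genre FROM movies GROUP BY genre HAVING MIN(rating) > (SELECT AVG(rating) FROM movies)

Result:
(no rows)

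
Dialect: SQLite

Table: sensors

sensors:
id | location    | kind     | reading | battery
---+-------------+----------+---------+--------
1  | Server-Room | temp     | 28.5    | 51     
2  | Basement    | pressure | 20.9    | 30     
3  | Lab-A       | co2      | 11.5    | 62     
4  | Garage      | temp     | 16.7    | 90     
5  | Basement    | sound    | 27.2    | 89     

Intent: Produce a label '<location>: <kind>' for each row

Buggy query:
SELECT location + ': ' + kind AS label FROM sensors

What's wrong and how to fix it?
Bug: SQLite uses || for string concatenation; + coerces text to numbers (yielding 0)

Fix: Use the || operator for string concatenation

Corrected query:
SELECT location || ': ' || kind AS label FROM sensors

Result:
label             
------------------
Server-Room: temp 
Basement: pressure
Lab-A: co2        
Garage: temp      
Basement: sound   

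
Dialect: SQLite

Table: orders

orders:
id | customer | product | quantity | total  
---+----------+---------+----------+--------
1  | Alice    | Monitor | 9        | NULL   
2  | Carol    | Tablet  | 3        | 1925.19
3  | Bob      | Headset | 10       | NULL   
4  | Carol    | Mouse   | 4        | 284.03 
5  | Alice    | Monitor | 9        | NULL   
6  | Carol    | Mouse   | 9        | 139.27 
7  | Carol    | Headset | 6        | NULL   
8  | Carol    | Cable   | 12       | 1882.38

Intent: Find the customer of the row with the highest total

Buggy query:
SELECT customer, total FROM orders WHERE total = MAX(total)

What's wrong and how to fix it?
Bug: MAX(total) is an aggregate and cannot be used directly in WHERE

Fix: Wrap MAX in a scalar subquery so WHERE compares against a single value

Corrected query:
SELECT customer, total FROM orders WHERE total = (SELECT MAX(total) FROM orders)

Result:
customer | total  
---------+--------
Carol    | 1925.19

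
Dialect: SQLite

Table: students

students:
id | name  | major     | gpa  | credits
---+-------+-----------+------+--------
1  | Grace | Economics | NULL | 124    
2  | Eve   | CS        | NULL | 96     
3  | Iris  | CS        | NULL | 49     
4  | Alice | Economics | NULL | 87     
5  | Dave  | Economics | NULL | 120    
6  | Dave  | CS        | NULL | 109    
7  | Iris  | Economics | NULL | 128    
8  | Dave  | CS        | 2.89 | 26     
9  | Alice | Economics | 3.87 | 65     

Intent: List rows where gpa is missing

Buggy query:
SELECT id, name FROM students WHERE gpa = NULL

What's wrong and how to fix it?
Bug: '= NULL' is always unknown in SQL three-valued logic, so no rows match

Fix: Replace '= NULL' with 'IS NULL'

Corrected query:
SELECT id, name FROM students WHERE gpa IS NULL

Result:
id | name 
---+------
1  | Grace
2  | Eve  
3  | Iris 
4  | Alice
5  | Dave 
6  | Dave 
7  | Iris 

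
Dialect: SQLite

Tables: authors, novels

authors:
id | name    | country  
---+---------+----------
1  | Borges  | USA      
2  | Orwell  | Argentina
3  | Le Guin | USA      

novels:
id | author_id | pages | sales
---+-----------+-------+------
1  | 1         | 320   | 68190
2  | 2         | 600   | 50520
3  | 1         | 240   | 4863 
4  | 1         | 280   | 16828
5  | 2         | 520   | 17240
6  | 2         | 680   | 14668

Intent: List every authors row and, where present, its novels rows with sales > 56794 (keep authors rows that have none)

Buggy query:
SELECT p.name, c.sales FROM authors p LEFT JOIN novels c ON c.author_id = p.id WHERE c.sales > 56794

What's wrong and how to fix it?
Bug: A WHERE condition on the right-hand table after LEFT JOIN drops unmatched parents

Fix: Move the right-table condition into the ON clause so unmatched parents are kept

Corrected query:
SELECT p.name, c.sales FROM authors p LEFT JOIN novels c ON c.author_id = p.id AND c.sales > 56794

Result:
name    | sales
--------+------
Borges  | 68190
Orwell  | NULL 
Le Guin | NULL 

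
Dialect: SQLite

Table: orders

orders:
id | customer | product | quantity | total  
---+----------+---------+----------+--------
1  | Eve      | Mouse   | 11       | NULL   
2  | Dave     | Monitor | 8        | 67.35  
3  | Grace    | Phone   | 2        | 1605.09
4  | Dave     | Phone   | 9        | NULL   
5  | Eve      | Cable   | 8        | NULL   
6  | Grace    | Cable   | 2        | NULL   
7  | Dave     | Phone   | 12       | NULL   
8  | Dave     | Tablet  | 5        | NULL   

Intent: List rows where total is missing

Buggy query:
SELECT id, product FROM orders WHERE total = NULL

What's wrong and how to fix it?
Bug: Comparing to NULL with '=' never matches; NULL = NULL is unknown, not true

Fix: Replace '= NULL' with 'IS NULL'

Corrected query:
SELECT id, product FROM orders WHERE total IS NULL

Result:
id | product
---+--------
1  | Mouse  
4  | Phone  
5  | Cable  
6  | Cable  
7  | Phone  
8  | Tablet 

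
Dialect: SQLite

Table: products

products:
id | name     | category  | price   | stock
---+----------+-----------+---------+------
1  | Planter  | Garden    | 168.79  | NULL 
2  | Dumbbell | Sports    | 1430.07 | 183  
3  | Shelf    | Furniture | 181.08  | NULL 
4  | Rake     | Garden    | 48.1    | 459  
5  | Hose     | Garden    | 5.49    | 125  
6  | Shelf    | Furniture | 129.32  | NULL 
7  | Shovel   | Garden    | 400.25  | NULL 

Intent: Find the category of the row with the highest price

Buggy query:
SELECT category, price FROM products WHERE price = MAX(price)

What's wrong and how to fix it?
Bug: WHERE is evaluated per row; an aggregate over the whole table isn't defined there

Fix: Wrap MAX in a scalar subquery so WHERE compares against a single value

Corrected query:
SELECT category, price FROM products WHERE price = (SELECT MAX(price) FROM products)

Result:
category | price  
---------+--------
Sports   | 1430.07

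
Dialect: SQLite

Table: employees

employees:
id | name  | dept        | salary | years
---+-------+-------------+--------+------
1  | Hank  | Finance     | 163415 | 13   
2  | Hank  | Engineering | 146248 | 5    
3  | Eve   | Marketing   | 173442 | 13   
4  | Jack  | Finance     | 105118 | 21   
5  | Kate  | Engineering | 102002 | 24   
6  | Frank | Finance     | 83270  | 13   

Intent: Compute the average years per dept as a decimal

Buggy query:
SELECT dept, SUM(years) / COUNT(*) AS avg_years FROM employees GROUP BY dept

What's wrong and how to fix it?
Bug: SUM(years) and COUNT(*) are both integers; the division truncates the fractional part

Fix: Multiply by 1.0 (or CAST to REAL) to force floating-point division

Corrected query:
SELECT dept, SUM(years) * 1.0 / COUNT(*) AS avg_years FROM employees GROUP BY dept

Result:
dept        | avg_years
------------+----------
Engineering | 14.5     
Finance     | 15.666667
Marketing   | 13       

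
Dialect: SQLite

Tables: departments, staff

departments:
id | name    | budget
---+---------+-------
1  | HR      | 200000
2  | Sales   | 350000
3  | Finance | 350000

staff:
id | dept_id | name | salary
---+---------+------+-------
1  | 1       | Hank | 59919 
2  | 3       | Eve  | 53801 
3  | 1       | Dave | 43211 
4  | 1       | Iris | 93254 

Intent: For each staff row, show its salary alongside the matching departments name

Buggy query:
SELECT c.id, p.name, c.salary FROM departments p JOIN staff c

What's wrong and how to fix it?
Bug: JOIN with no ON clause produces a cartesian product; every staff row pairs with every departments row

Fix: Add ON c.dept_id = p.id to the JOIN

Corrected query:
SELECT c.id, p.name, c.salary FROM departments p JOIN staff c ON c.dept_id = p.id

Result:
id | name    | salary
---+---------+-------
1  | HR      | 59919 
2  | Finance | 53801 
3  | HR      | 43211 
4  | HR      | 93254 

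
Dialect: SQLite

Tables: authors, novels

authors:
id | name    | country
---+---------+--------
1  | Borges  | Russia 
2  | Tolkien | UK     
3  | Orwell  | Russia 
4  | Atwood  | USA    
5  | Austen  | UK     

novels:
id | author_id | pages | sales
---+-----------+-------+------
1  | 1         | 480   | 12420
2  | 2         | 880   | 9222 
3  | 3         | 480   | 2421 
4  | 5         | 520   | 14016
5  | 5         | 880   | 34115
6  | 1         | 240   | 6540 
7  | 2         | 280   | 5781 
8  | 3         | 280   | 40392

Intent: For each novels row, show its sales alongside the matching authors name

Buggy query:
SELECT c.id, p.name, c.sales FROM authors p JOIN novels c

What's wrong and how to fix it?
Bug: Missing join condition: each novels row is matched to all authors rows instead of just its own

Fix: Specify the join condition linking the foreign key to the parent id

Corrected query:
SELECT c.id, p.name, c.sales FROM authors p JOIN novels c ON c.author_id = p.id

Result:
id | name    | sales
---+---------+------
1  | Borges  | 12420
2  | Tolkien | 9222 
3  | Orwell  | 2421 
4  | Austen  | 14016
5  | Austen  | 34115
6  | Borges  | 6540 
7  | Tolkien | 5781 
8  | Orwell  | 40392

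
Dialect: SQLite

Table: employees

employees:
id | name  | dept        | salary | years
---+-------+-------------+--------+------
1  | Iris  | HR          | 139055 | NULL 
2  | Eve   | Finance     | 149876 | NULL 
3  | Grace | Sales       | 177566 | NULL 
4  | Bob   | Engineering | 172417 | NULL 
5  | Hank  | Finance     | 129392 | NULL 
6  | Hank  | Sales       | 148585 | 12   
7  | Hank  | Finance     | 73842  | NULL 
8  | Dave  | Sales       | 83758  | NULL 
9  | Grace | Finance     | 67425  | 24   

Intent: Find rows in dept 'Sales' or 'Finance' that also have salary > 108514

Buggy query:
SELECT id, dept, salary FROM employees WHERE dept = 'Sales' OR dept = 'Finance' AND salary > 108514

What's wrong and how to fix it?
Bug: Without parentheses, AND is evaluated before OR, so the salary filter only applies to the 'Finance' branch

Fix: Add parentheses around the OR so the AND applies to both alternatives

Corrected query:
SELECT id, dept, salary FROM employees WHERE (dept = 'Sales' OR dept = 'Finance') AND salary > 108514

Result:
id | dept    | salary
---+---------+-------
2  | Finance | 149876
3  | Sales   | 177566
5  | Finance | 129392
6  | Sales   | 148585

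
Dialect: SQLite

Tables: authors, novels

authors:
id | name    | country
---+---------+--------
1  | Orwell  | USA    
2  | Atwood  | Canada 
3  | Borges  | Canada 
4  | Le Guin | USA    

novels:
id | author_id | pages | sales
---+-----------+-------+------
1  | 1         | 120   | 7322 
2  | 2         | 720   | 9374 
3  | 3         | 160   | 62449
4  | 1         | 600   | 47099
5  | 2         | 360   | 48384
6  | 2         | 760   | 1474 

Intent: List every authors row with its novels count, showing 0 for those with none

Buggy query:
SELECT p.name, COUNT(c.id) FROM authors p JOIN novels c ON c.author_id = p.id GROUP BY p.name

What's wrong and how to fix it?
Bug: An inner join excludes parents with zero children

Fix: Switch to LEFT JOIN to retain unmatched parent rows

Corrected query:
SELECT p.name, COUNT(c.id) FROM authors p LEFT JOIN novels c ON c.author_id = p.id GROUP BY p.name

Result:
name    | COUNT(c.id)
--------+------------
Atwood  | 3          
Borges  | 1          
Le Guin | 0          
Orwell  | 2          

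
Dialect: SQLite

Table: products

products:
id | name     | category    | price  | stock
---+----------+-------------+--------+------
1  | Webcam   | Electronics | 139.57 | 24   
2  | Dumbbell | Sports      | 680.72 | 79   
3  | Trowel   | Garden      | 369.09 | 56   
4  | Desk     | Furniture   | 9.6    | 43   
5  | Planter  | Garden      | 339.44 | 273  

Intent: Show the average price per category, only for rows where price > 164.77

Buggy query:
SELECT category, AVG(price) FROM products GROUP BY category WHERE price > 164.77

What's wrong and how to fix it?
Bug: Row-level WHERE must come before GROUP BY in the clause order

Fix: Place WHERE between FROM and GROUP BY

Corrected query:
SELECT category, AVG(price) FROM products WHERE price > 164.77 GROUP BY category

Result:
category | AVG(price)
---------+-----------
Garden   | 354.265   
Sports   | 680.72    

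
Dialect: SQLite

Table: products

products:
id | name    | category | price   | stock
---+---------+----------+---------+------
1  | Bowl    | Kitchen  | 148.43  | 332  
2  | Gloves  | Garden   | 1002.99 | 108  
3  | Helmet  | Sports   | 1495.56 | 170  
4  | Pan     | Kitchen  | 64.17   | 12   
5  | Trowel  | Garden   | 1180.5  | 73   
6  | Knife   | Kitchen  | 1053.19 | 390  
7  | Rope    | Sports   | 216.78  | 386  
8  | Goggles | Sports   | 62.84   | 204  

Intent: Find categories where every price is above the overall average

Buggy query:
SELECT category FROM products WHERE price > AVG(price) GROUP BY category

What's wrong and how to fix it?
Bug: AVG() is an aggregate; it can't sit directly in WHERE

Fix: Use a subquery for AVG and a HAVING MIN(...) filter so the condition holds for every row in the group

Corrected query:
SELECT category FROM products GROUP BY category HAVING MIN(price) > (SELECT AVG(price) FROM products)

Result:
category
--------
Garden  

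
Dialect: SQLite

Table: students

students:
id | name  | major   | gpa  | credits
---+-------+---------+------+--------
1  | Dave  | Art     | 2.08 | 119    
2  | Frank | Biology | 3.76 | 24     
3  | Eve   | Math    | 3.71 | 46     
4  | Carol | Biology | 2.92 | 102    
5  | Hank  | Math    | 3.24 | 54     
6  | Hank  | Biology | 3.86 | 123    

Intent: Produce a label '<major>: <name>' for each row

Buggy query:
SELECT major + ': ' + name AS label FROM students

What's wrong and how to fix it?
Bug: '+' is numeric addition; on text columns SQLite converts them to 0 instead of concatenating

Fix: Replace + with || to concatenate text

Corrected query:
SELECT major || ': ' || name AS label FROM students

Result:
label         
--------------
Art: Dave     
Biology: Frank
Math: Eve     
Biology: Carol
Math: Hank    
Biology: Hank 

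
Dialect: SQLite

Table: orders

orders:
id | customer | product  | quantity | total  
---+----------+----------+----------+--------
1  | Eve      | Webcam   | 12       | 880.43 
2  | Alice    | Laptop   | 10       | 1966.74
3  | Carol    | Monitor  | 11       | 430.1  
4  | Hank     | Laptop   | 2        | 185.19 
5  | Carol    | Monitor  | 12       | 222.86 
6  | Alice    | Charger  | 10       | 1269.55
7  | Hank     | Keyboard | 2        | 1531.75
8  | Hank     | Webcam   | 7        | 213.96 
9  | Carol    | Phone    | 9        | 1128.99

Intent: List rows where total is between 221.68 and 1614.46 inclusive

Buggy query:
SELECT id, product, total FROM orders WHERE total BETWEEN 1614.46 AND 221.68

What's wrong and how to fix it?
Bug: The bounds are reversed; BETWEEN a AND b requires a <= b to match anything

Fix: Swap the bounds so the smaller value comes first

Corrected query:
SELECT id, product, total FROM orders WHERE total BETWEEN 221.68 AND 1614.46

Result:
id | product  | total  
---+----------+--------
1  | Webcam   | 880.43 
3  | Monitor  | 430.1  
5  | Monitor  | 222.86 
6  | Charger  | 1269.55
7  | Keyboard | 1531.75
9  | Phone    | 1128.99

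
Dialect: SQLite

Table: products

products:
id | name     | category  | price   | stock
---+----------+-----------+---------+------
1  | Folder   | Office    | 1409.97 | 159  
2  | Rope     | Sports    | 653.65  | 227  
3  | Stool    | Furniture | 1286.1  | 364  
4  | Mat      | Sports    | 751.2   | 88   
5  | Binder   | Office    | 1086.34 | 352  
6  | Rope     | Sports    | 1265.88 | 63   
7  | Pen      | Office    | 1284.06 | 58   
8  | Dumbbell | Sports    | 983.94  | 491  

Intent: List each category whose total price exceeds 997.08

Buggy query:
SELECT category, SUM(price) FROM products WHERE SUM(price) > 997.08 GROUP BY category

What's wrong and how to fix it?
Bug: Aggregate functions cannot appear in a WHERE clause

Fix: Use HAVING (which filters groups after aggregation) instead of WHERE

Corrected query:
SELECT category, SUM(price) FROM products GROUP BY category HAVING SUM(price) > 997.08

Result:
category  | SUM(price)
----------+-----------
Furniture | 1286.1    
Office    | 3780.37   
Sports    | 3654.67   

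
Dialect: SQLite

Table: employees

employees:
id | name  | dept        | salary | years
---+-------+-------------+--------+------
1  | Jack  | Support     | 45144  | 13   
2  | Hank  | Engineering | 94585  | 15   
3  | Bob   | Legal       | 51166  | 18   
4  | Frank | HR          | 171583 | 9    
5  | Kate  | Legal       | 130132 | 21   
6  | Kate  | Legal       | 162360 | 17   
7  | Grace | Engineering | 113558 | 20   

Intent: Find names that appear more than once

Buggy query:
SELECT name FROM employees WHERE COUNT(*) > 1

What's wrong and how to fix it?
Bug: COUNT(*) is an aggregate and cannot be used in WHERE

Fix: GROUP BY name, then filter groups with HAVING COUNT(*) > 1

Corrected query:
SELECT name FROM employees GROUP BY name HAVING COUNT(*) > 1

Result:
name
----
Kate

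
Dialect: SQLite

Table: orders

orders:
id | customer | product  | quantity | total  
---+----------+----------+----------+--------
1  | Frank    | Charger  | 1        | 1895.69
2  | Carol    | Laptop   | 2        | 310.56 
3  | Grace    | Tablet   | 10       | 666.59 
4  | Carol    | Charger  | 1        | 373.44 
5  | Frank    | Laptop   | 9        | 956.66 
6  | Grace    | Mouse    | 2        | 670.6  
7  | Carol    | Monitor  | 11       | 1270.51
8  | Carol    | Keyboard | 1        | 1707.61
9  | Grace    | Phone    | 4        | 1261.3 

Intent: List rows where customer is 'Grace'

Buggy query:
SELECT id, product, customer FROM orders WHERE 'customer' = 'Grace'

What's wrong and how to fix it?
Bug: Single quotes denote string literals in SQL; the column name is being compared as a constant string

Fix: Reference the column as customer without single quotes

Corrected query:
SELECT id, product, customer FROM orders WHERE customer = 'Grace'

Result:
id | product | customer
---+---------+---------
3  | Tablet  | Grace   
6  | Mouse   | Grace   
9  | Phone   | Grace   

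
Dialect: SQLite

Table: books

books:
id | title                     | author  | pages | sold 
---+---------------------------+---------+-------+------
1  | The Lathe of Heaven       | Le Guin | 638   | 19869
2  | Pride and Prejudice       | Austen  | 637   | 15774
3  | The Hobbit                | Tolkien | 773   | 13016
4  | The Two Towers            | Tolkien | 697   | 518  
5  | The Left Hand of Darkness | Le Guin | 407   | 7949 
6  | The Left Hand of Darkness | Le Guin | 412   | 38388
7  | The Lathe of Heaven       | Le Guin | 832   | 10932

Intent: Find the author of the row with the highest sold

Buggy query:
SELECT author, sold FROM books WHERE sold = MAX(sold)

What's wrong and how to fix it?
Bug: MAX(sold) is an aggregate and cannot be used directly in WHERE

Fix: Use a subquery: WHERE sold = (SELECT MAX(sold) FROM books)

Corrected query:
SELECT author, sold FROM books WHERE sold = (SELECT MAX(sold) FROM books)

Result:
author  | sold 
--------+------
Le Guin | 38388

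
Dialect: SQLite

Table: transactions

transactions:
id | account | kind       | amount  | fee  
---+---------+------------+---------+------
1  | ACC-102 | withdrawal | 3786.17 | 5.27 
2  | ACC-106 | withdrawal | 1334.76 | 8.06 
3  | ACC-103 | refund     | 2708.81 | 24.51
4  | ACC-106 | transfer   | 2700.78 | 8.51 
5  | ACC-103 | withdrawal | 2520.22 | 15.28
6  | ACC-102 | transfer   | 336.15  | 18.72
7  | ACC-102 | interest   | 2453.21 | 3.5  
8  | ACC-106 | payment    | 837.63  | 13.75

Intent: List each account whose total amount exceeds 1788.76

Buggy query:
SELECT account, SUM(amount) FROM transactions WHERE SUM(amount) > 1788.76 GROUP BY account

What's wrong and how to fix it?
Bug: Aggregate functions cannot appear in a WHERE clause

Fix: Move the aggregate condition to a HAVING clause

Corrected query:
SELECT account, SUM(amount) FROM transactions GROUP BY account HAVING SUM(amount) > 1788.76

Result:
account | SUM(amount)
--------+------------
ACC-102 | 6575.53    
ACC-103 | 5229.03    
ACC-106 | 4873.17    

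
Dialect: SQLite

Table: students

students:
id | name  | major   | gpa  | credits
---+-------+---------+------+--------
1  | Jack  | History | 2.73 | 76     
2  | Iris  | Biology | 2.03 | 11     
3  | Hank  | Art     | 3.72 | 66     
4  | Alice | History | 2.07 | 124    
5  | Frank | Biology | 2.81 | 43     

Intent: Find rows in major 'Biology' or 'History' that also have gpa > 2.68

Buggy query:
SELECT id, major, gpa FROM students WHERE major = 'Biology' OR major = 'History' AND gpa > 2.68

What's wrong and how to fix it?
Bug: AND binds tighter than OR, so this parses as major = 'Biology' OR (major = 'History' AND gpa > 2.68)

Fix: Group the OR with parentheses (or use IN), then AND the threshold

Corrected query:
SELECT id, major, gpa FROM students WHERE (major = 'Biology' OR major = 'History') AND gpa > 2.68

Result:
id | major   | gpa 
---+---------+-----
1  | History | 2.73
5  | Biology | 2.81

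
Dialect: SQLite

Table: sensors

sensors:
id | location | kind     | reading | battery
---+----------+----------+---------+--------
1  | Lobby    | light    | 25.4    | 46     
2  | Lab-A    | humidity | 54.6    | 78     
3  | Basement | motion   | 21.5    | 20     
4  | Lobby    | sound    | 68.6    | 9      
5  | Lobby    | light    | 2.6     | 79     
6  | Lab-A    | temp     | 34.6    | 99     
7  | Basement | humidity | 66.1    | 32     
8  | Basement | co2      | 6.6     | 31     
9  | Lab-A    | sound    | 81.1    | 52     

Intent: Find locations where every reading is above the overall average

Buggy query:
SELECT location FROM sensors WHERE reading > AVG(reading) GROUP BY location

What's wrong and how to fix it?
Bug: AVG() is an aggregate; it can't sit directly in WHERE

Fix: Use a subquery for AVG and a HAVING MIN(...) filter so the condition holds for every row in the group

Corrected query:
SELECT location FROM sensors GROUP BY location HAVING MIN(reading) > (SELECT AVG(reading) FROM sensors)

Result:
(no rows)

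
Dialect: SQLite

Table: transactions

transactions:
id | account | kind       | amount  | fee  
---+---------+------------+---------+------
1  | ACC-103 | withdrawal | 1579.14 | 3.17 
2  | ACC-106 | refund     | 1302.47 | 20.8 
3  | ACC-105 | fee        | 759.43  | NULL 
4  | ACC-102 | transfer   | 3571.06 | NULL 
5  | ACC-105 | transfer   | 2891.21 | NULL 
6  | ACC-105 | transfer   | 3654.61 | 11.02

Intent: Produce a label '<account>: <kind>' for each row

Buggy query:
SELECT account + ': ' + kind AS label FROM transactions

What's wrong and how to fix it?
Bug: '+' is numeric addition; on text columns SQLite converts them to 0 instead of concatenating

Fix: Replace + with || to concatenate text

Corrected query:
SELECT account || ': ' || kind AS label FROM transactions

Result:
label              
-------------------
ACC-103: withdrawal
ACC-106: refund    
ACC-105: fee       
ACC-102: transfer  
ACC-105: transfer  
ACC-105: transfer  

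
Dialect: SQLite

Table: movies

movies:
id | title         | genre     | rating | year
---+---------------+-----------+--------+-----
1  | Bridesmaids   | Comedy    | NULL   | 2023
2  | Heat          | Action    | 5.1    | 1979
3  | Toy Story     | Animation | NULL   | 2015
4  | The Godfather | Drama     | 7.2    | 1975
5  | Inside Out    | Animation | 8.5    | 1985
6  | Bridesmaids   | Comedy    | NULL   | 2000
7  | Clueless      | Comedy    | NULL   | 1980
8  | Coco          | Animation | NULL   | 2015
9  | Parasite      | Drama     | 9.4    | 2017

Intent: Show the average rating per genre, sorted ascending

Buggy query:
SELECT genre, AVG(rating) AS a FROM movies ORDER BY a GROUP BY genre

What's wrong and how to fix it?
Bug: GROUP BY must precede ORDER BY

Fix: Reorder: SELECT … FROM … GROUP BY … ORDER BY …

Corrected query:
SELECT genre, AVG(rating) AS a FROM movies GROUP BY genre ORDER BY a

Result:
genre     | a   
----------+-----
Comedy    | NULL
Action    | 5.1 
Drama     | 8.3 
Animation | 8.5 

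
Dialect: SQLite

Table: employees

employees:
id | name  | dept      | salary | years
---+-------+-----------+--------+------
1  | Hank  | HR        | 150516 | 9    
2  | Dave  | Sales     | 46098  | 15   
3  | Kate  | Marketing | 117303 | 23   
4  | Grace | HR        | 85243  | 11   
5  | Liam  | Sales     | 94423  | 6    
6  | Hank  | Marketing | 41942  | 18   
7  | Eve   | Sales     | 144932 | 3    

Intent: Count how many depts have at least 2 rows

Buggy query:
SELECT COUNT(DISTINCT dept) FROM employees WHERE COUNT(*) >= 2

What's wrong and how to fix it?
Bug: COUNT(*) cannot appear in WHERE; the per-group count doesn't exist yet

Fix: Use a subquery that GROUPs and filters with HAVING, then count its rows

Corrected query:
SELECT COUNT(*) FROM (SELECT dept FROM employees GROUP BY dept HAVING COUNT(*) >= 2)

Result:
COUNT(*)
--------
3       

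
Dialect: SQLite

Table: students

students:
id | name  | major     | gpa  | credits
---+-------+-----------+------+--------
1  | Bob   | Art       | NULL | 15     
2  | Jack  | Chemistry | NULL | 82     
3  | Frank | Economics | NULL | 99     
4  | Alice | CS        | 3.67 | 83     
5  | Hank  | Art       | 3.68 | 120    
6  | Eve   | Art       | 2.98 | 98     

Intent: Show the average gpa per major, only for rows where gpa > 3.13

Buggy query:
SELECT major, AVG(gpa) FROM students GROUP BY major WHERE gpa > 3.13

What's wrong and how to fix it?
Bug: WHERE cannot follow GROUP BY

Fix: Place WHERE between FROM and GROUP BY

Corrected query:
SELECT major, AVG(gpa) FROM students WHERE gpa > 3.13 GROUP BY major

Result:
major | AVG(gpa)
------+---------
Art   | 3.68    
CS    | 3.67    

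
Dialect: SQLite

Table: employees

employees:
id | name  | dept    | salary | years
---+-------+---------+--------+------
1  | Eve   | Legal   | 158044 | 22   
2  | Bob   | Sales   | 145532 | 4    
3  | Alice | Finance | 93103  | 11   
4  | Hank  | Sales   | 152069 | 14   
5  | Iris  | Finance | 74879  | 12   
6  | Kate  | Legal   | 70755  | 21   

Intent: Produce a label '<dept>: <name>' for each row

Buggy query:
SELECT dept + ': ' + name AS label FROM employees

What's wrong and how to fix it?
Bug: '+' is numeric addition; on text columns SQLite converts them to 0 instead of concatenating

Fix: Replace + with || to concatenate text

Corrected query:
SELECT dept || ': ' || name AS label FROM employees

Result:
label         
--------------
Legal: Eve    
Sales: Bob    
Finance: Alice
Sales: Hank   
Finance: Iris 
Legal: Kate   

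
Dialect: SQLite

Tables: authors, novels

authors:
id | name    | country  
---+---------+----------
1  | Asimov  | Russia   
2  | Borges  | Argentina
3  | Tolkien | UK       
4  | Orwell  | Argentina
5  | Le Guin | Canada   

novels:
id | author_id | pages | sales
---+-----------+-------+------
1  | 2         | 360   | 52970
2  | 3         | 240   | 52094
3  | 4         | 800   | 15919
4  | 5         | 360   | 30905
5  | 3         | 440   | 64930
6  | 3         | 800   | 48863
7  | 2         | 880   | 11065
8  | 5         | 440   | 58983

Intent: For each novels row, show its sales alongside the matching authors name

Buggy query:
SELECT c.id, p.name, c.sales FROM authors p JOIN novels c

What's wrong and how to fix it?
Bug: JOIN with no ON clause produces a cartesian product; every novels row pairs with every authors row

Fix: Add ON c.author_id = p.id to the JOIN

Corrected query:
SELECT c.id, p.name, c.sales FROM authors p JOIN novels c ON c.author_id = p.id

Result:
id | name    | sales
---+---------+------
1  | Borges  | 52970
2  | Tolkien | 52094
3  | Orwell  | 15919
4  | Le Guin | 30905
5  | Tolkien | 64930
6  | Tolkien | 48863
7  | Borges  | 11065
8  | Le Guin | 58983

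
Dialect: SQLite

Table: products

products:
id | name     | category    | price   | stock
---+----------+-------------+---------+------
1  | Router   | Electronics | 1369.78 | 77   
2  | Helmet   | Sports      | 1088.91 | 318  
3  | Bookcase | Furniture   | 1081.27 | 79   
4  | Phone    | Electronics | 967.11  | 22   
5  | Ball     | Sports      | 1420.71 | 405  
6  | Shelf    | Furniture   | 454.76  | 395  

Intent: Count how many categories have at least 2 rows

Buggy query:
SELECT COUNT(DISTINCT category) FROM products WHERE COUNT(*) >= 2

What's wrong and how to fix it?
Bug: COUNT(*) cannot appear in WHERE; the per-group count doesn't exist yet

Fix: Group first with HAVING COUNT(*) >= 2, then COUNT the resulting groups

Corrected query:
SELECT COUNT(*) FROM (SELECT category FROM products GROUP BY category HAVING COUNT(*) >= 2)

Result:
COUNT(*)
--------
3       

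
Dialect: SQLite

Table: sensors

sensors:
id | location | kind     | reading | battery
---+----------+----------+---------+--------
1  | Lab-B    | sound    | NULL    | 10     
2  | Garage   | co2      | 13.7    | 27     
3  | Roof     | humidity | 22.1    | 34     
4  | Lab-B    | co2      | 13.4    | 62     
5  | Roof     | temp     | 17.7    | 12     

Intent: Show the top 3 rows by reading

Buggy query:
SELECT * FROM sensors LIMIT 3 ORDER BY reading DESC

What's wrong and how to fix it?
Bug: ORDER BY cannot follow LIMIT; LIMIT is the final clause

Fix: Sort with ORDER BY, then apply LIMIT

Corrected query:
SELECT * FROM sensors ORDER BY reading DESC LIMIT 3

Result:
id | location | kind     | reading | battery
---+----------+----------+---------+--------
3  | Roof     | humidity | 22.1    | 34     
5  | Roof     | temp     | 17.7    | 12     
2  | Garage   | co2      | 13.7    | 27     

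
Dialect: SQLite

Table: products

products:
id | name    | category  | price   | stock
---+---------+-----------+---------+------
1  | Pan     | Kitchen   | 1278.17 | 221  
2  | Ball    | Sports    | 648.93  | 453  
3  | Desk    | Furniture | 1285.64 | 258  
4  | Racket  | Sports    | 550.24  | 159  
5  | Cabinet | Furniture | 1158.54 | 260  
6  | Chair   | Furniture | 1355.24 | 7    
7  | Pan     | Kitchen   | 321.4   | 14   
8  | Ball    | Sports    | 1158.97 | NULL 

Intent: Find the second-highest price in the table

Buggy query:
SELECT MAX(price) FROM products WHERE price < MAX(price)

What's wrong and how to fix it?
Bug: The inner MAX is an aggregate inside WHERE, which is not allowed

Fix: Compute the overall MAX in a subquery, then take MAX of rows below it

Corrected query:
SELECT MAX(price) FROM products WHERE price < (SELECT MAX(price) FROM products)

Result:
MAX(price)
----------
1285.64   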